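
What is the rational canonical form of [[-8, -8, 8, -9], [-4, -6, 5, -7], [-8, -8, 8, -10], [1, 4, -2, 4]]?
R = [[0, 0, 0, -8], [1, 0, 0, -6], [0, 1, 0, -1], [0, 0, 1, -2]]

The invariant factors of A (the non-unit diagonal entries of the Smith normal form of xI - A over ℚ[x]) are (x + 2)(x^3 + x + 4), each dividing the next. The characteristic polynomial is their product, (x + 2)(x^3 + x + 4).

The rational canonical form is the block-diagonal matrix of companion matrices C(f_i):
R = [[0, 0, 0, -8], [1, 0, 0, -6], [0, 1, 0, -1], [0, 0, 1, -2]].

Note the characteristic polynomial does not split into linear factors over ℚ, so A has no Jordan form over ℚ; the rational canonical form exists over any field.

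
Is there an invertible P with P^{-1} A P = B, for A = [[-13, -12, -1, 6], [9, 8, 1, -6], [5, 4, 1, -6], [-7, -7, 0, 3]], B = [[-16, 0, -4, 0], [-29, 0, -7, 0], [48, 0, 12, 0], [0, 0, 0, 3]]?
Yes.

Two matrices over a field are similar if and only if they have the same invariant factors.

Both A and B have characteristic polynomial x^2(x - 3)(x + 4) and minimal polynomial x^2(x - 3)(x + 4). Computing further, both have invariant factors x^2(x - 3)(x + 4). Hence A and B are similar.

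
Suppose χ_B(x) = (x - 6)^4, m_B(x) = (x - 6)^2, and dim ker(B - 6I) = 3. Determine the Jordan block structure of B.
λ = 6: algebraic multiplicity 4 (exponent in χ_B), largest block size 2 (exponent in m_B), 3 blocks (geometric multiplicity). These force block sizes [2, 1, 1].

Jordan blocks: (6, 2), (6, 1), (6, 1)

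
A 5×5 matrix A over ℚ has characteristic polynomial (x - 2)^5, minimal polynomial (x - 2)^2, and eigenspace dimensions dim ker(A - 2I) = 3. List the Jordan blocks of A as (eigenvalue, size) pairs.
Jordan blocks: (2, 2), (2, 2), (2, 1)

λ = 2: algebraic multiplicity 5 (exponent in χ_A), largest block size 2 (exponent in m_A), 3 blocks (geometric multiplicity). These force block sizes [2, 2, 1].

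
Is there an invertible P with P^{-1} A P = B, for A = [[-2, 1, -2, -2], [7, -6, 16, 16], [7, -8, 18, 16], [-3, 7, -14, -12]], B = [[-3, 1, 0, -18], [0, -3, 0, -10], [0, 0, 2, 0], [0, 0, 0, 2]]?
Two matrices over a field are similar if and only if they have the same invariant factors.

Both A and B have characteristic polynomial (x - 2)^2(x + 3)^2 and minimal polynomial (x - 2)(x + 3)^2. Computing further, both have invariant factors x - 2, (x - 2)(x + 3)^2. Hence A and B are similar.

Yes.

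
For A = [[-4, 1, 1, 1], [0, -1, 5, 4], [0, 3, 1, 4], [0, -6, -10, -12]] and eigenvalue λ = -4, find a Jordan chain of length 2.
We seek v_1 ∈ ker((A + 4I)^2) \ ker(A + 4I), then set v_{i+1} = (A + 4I) v_i.

One such chain is v_1 = [[1, 2, -1, 0]]^T, v_2 = [[1, 1, 1, -2]]^T. Check: (A + 4I) v_2 = [[0, 0, 0, 0]]^T = 0.

v_1 = [[1, 2, -1, 0]]^T, v_2 = [[1, 1, 1, -2]]^T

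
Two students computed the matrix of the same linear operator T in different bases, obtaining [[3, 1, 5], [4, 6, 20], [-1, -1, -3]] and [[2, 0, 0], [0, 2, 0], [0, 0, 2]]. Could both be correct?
Both have characteristic polynomial (x - 2)^3, but the minimal polynomial of A is (x - 2)^2 while the minimal polynomial of B is x - 2. The minimal polynomial is a similarity invariant, so A and B are not similar.

No.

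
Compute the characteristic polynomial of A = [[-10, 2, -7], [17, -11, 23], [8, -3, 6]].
χ_A(x) = (x + 5)^3

xI - A = [[x + 10, -2, 7], [-17, x + 11, -23], [-8, 3, x - 6]].

Expanding det(xI - A) along the first row:
det(xI - A) = + (x + 10)·det([[x + 11, -23], [3, x - 6]]) - (-2)·det([[-17, -23], [-8, x - 6]]) + (7)·det([[-17, x + 11], [-8, 3]]).

Evaluating gives χ_A(x) = x^3 + 15x^2 + 75x + 125 = (x + 5)^3.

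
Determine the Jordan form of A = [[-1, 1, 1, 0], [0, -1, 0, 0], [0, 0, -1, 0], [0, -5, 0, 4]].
The characteristic polynomial is det(xI - A) = (x - 4)(x + 1)^3, so the eigenvalues are -1 (algebraic multiplicity 3), 4 (algebraic multiplicity 1).

For λ = -1: rank(A + I) = 2, rank((A + I)^2) = 1. The eigenspace has dimension 4 - 2 = 2, so there are 2 Jordan blocks; the rank sequence gives block sizes [2, 1].

For λ = 4: algebraic multiplicity 1 gives one 1×1 block.

Assembling the blocks gives the Jordan form J above.

J = [[-1, 1, 0, 0], [0, -1, 0, 0], [0, 0, -1, 0], [0, 0, 0, 4]]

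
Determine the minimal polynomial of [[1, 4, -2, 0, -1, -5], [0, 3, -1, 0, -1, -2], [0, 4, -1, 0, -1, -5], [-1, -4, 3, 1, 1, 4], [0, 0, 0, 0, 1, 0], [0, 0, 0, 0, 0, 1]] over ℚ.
m_A(x) = (x - 1)^3

The characteristic polynomial factors as (x - 1)^6. The minimal polynomial is ∏(x - λ)^{k_λ} where k_λ is the size of the largest Jordan block at λ.

For λ = 1: rank(A - I) = 3, and the largest Jordan block has size 3 (the smallest k with rank((A - I)^k) = rank((A - I)^(k+1))).

So m_A(x) = (x - 1)^3.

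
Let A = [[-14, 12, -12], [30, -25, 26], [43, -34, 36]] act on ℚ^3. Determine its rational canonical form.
The invariant factors of A (the non-unit diagonal entries of the Smith normal form of xI - A over ℚ[x]) are (x + 5)(x^2 - 2x - 4), each dividing the next. The characteristic polynomial is their product, (x + 5)(x^2 - 2x - 4).

The rational canonical form is the block-diagonal matrix of companion matrices C(f_i):
R = [[0, 0, 20], [1, 0, 14], [0, 1, -3]].

Note the characteristic polynomial does not split into linear factors over ℚ, so A has no Jordan form over ℚ; the rational canonical form exists over any field.

R = [[0, 0, 20], [1, 0, 14], [0, 1, -3]]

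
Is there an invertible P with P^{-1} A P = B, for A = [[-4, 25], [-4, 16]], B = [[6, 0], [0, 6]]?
No.

Both have characteristic polynomial (x - 6)^2, but the minimal polynomial of A is (x - 6)^2 while the minimal polynomial of B is x - 6. The minimal polynomial is a similarity invariant, so A and B are not similar.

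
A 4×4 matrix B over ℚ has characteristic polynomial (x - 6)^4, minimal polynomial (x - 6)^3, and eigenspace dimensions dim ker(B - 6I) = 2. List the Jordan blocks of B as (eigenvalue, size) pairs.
Jordan blocks: (6, 3), (6, 1)

λ = 6: algebraic multiplicity 4 (exponent in χ_B), largest block size 3 (exponent in m_B), 2 blocks (geometric multiplicity). These force block sizes [3, 1].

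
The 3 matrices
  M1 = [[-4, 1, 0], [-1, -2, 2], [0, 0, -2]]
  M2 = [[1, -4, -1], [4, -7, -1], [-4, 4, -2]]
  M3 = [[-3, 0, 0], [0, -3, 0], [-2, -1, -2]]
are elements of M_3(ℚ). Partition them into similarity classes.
2 classes: {M1}, {M2, M3}

Characteristic polynomials: χ_{M1} = (x + 2)(x + 3)^2, χ_{M2} = (x + 2)(x + 3)^2, χ_{M3} = (x + 2)(x + 3)^2.

{M1}: invariant factors (x + 2)(x + 3)^2.

{M2, M3}: invariant factors x + 3, (x + 2)(x + 3).

Matrices are similar if and only if their invariant-factor lists agree; the partition into similarity classes is {M1}, {M2, M3}.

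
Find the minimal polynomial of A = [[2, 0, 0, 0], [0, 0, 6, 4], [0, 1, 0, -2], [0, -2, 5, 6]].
m_A(x) = (x - 2)^3

The characteristic polynomial factors as (x - 2)^4. The minimal polynomial is ∏(x - λ)^{k_λ} where k_λ is the size of the largest Jordan block at λ.

For λ = 2: rank(A - 2I) = 2, and the largest Jordan block has size 3 (the smallest k with rank((A - 2I)^k) = rank((A - 2I)^(k+1))).

So m_A(x) = (x - 2)^3.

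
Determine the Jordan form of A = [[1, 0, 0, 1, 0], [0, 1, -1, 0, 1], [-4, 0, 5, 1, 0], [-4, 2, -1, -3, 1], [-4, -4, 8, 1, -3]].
J = [[-1, 1, 0, 0, 0], [0, -1, 1, 0, 0], [0, 0, -1, 0, 0], [0, 0, 0, -1, 0], [0, 0, 0, 0, 5]]

The characteristic polynomial is det(xI - A) = (x - 5)(x + 1)^4, so the eigenvalues are -1 (algebraic multiplicity 4), 5 (algebraic multiplicity 1).

For λ = -1: rank(A + I) = 3, rank((A + I)^2) = 2, rank((A + I)^3) = 1. The eigenspace has dimension 5 - 3 = 2, so there are 2 Jordan blocks; the rank sequence gives block sizes [3, 1].

For λ = 5: algebraic multiplicity 1 gives one 1×1 block.

Assembling the blocks gives the Jordan form J above.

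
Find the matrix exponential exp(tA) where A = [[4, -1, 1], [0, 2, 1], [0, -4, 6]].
A has Jordan form J = [[4, 1, 0], [0, 4, 1], [0, 0, 4]] with A = PJP^{-1}, so e^{tA} = P e^{tJ} P^{-1}.

For a Jordan block J_k(λ), e^{tJ_k(λ)} = e^{λt} · (I + tN + t^2 N^2/2! + ... + t^{k-1} N^{k-1}/(k-1)!) where N is the nilpotent superdiagonal part.

Assembling the blocks and conjugating back gives the entries of e^{tA} as shown above.

e^{tA} = [[e^{4*t}, t*(-t - 1)*e^{4*t}, t*(t + 2)*e^{4*t}/2], [0, (1 - 2*t)*e^{4*t}, t*e^{4*t}], [0, -4*t*e^{4*t}, (2*t + 1)*e^{4*t}]]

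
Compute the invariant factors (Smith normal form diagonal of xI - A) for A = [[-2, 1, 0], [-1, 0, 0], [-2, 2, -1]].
The Jordan structure of A has elementary divisors (x + 1)^2, (x + 1). Arranging the block sizes at each eigenvalue in decreasing order and taking row products gives the invariant factors.

Invariant factors (smallest first, each dividing the next): x + 1, (x + 1)^2.

Check: the last factor (x + 1)^2 is the minimal polynomial, and the product (x + 1)^3 is the characteristic polynomial.

x + 1, (x + 1)^2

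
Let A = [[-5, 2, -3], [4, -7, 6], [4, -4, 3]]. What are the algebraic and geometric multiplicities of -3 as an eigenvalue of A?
The characteristic polynomial is (x + 3)^3, so the factor x + 3 appears with exponent 3: the algebraic multiplicity is 3.

rank(A + 3I) = 1, so the eigenspace has dimension 3 - 1 = 2: the geometric multiplicity is 2.

Since 2 < 3, A is not diagonalizable.

algebraic multiplicity 3, geometric multiplicity 2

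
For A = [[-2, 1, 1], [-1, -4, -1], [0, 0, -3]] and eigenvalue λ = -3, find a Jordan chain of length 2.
v_1 = [[3, -1, -1]]^T, v_2 = [[1, -1, 0]]^T

We seek v_1 ∈ ker((A + 3I)^2) \ ker(A + 3I), then set v_{i+1} = (A + 3I) v_i.

One such chain is v_1 = [[3, -1, -1]]^T, v_2 = [[1, -1, 0]]^T. Check: (A + 3I) v_2 = [[0, 0, 0]]^T = 0.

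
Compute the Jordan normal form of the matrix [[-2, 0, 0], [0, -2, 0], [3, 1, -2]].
J = [[-2, 1, 0], [0, -2, 0], [0, 0, -2]]

The characteristic polynomial is det(xI - A) = (x + 2)^3, so the eigenvalues are -2 (algebraic multiplicity 3).

For λ = -2: rank(A + 2I) = 1, rank((A + 2I)^2) = 0. The eigenspace has dimension 3 - 1 = 2, so there are 2 Jordan blocks; the rank sequence gives block sizes [2, 1].

Assembling the blocks gives the Jordan form J above.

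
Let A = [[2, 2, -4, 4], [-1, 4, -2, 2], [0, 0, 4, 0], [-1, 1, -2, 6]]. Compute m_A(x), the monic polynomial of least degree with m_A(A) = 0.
m_A(x) = (x - 4)^3

The characteristic polynomial factors as (x - 4)^4. The minimal polynomial is ∏(x - λ)^{k_λ} where k_λ is the size of the largest Jordan block at λ.

For λ = 4: rank(A - 4I) = 2, and the largest Jordan block has size 3 (the smallest k with rank((A - 4I)^k) = rank((A - 4I)^(k+1))).

So m_A(x) = (x - 4)^3.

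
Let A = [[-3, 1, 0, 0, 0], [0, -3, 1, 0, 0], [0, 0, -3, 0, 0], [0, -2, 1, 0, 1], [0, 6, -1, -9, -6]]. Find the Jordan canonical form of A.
The characteristic polynomial is det(xI - A) = (x + 3)^5, so the eigenvalues are -3 (algebraic multiplicity 5).

For λ = -3: rank(A + 3I) = 3, rank((A + 3I)^2) = 1, rank((A + 3I)^3) = 0. The eigenspace has dimension 5 - 3 = 2, so there are 2 Jordan blocks; the rank sequence gives block sizes [3, 2].

Assembling the blocks gives the Jordan form J above.

J = [[-3, 1, 0, 0, 0], [0, -3, 1, 0, 0], [0, 0, -3, 0, 0], [0, 0, 0, -3, 1], [0, 0, 0, 0, -3]]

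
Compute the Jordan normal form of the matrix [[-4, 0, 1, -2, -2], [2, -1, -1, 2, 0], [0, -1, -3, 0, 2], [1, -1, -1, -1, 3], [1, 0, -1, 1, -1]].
The characteristic polynomial is det(xI - A) = (x + 2)^5, so the eigenvalues are -2 (algebraic multiplicity 5).

For λ = -2: rank(A + 2I) = 3, rank((A + 2I)^2) = 1, rank((A + 2I)^3) = 0. The eigenspace has dimension 5 - 3 = 2, so there are 2 Jordan blocks; the rank sequence gives block sizes [3, 2].

Assembling the blocks gives the Jordan form J above.

J = [[-2, 1, 0, 0, 0], [0, -2, 1, 0, 0], [0, 0, -2, 0, 0], [0, 0, 0, -2, 1], [0, 0, 0, 0, -2]]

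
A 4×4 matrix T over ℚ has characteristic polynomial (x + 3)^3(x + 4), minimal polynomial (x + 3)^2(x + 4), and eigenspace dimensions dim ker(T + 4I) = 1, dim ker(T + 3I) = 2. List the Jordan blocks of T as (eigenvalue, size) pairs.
Jordan blocks: (-4, 1), (-3, 2), (-3, 1)

λ = -4: algebraic multiplicity 1 (exponent in χ_T), largest block size 1 (exponent in m_T), 1 block (geometric multiplicity). This forces block sizes [1].
λ = -3: algebraic multiplicity 3 (exponent in χ_T), largest block size 2 (exponent in m_T), 2 blocks (geometric multiplicity). These force block sizes [2, 1].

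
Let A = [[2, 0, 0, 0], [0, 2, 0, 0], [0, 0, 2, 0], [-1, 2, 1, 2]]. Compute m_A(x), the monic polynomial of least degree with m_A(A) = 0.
m_A(x) = (x - 2)^2

The characteristic polynomial factors as (x - 2)^4. The minimal polynomial is ∏(x - λ)^{k_λ} where k_λ is the size of the largest Jordan block at λ.

For λ = 2: rank(A - 2I) = 1, and the largest Jordan block has size 2 (the smallest k with rank((A - 2I)^k) = rank((A - 2I)^(k+1))).

So m_A(x) = (x - 2)^2.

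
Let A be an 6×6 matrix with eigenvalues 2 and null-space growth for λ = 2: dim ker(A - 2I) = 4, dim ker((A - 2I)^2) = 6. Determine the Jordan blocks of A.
Jordan blocks: (2, 2), (2, 2), (2, 1), (2, 1)

λ = 2: successive nullity increments [4, 2] count blocks of size ≥ k; block sizes are [2, 2, 1, 1].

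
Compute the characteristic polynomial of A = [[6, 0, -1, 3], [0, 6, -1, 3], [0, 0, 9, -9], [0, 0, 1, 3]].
xI - A = [[x - 6, 0, 1, -3], [0, x - 6, 1, -3], [0, 0, x - 9, 9], [0, 0, -1, x - 3]].

Expanding det(xI - A) along the first row:
det(xI - A) = + (x - 6)·det([[x - 6, 1, -3], [0, x - 9, 9], [0, -1, x - 3]]) - (0)·det([[0, 1, -3], [0, x - 9, 9], [0, -1, x - 3]]) + (1)·det([[0, x - 6, -3], [0, 0, 9], [0, 0, x - 3]]) - (-3)·det([[0, x - 6, 1], [0, 0, x - 9], [0, 0, -1]]).

Evaluating gives χ_A(x) = x^4 - 24x^3 + 216x^2 - 864x + 1296 = (x - 6)^4.

χ_A(x) = (x - 6)^4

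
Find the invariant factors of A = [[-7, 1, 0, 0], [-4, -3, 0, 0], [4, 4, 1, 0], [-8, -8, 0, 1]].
The Jordan structure of A has elementary divisors (x + 5)^2, (x - 1), (x - 1). Arranging the block sizes at each eigenvalue in decreasing order and taking row products gives the invariant factors.

Invariant factors (smallest first, each dividing the next): x - 1, (x - 1)(x + 5)^2.

Check: the last factor (x - 1)(x + 5)^2 is the minimal polynomial, and the product (x - 1)^2(x + 5)^2 is the characteristic polynomial.

x - 1, (x - 1)(x + 5)^2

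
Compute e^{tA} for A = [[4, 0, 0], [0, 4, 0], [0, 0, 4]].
A has Jordan form J = [[4, 0, 0], [0, 4, 0], [0, 0, 4]] with A = PJP^{-1}, so e^{tA} = P e^{tJ} P^{-1}.

For a Jordan block J_k(λ), e^{tJ_k(λ)} = e^{λt} · (I + tN + t^2 N^2/2! + ... + t^{k-1} N^{k-1}/(k-1)!) where N is the nilpotent superdiagonal part.

Assembling the blocks and conjugating back gives the entries of e^{tA} as shown above.

e^{tA} = [[e^{4*t}, 0, 0], [0, e^{4*t}, 0], [0, 0, e^{4*t}]]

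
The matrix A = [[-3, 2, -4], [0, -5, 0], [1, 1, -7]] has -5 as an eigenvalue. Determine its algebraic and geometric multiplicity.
The characteristic polynomial is (x + 5)^3, so the factor x + 5 appears with exponent 3: the algebraic multiplicity is 3.

rank(A + 5I) = 1, so the eigenspace has dimension 3 - 1 = 2: the geometric multiplicity is 2.

Since 2 < 3, A is not diagonalizable.

algebraic multiplicity 3, geometric multiplicity 2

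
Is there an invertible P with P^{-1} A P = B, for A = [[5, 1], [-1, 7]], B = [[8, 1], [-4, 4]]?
Two matrices over a field are similar if and only if they have the same invariant factors.

Both A and B have characteristic polynomial (x - 6)^2 and minimal polynomial (x - 6)^2. Computing further, both have invariant factors (x - 6)^2. Hence A and B are similar.

Yes.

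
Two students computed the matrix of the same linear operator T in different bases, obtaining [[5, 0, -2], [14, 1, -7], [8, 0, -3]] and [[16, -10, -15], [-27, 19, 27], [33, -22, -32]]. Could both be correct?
Two matrices over a field are similar if and only if they have the same invariant factors.

Both A and B have characteristic polynomial (x - 1)^3 and minimal polynomial (x - 1)^2. Computing further, both have invariant factors x - 1, (x - 1)^2. Hence A and B are similar.

Yes.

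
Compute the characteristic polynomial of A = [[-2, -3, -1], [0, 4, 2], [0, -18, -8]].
xI - A = [[x + 2, 3, 1], [0, x - 4, -2], [0, 18, x + 8]].

Expanding det(xI - A) along the first row:
det(xI - A) = + (x + 2)·det([[x - 4, -2], [18, x + 8]]) - (3)·det([[0, -2], [0, x + 8]]) + (1)·det([[0, x - 4], [0, 18]]).

Evaluating gives χ_A(x) = x^3 + 6x^2 + 12x + 8 = (x + 2)^3.

χ_A(x) = (x + 2)^3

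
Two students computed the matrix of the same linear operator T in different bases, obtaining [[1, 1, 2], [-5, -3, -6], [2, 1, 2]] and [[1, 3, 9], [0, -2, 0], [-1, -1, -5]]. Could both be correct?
No.

trace(A) = 0 but trace(B) = -6. The trace is a similarity invariant, so A and B are not similar.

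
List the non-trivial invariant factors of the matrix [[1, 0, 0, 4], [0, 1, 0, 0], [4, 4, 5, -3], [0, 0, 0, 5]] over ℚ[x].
x - 1, (x - 5)^2(x - 1)

The Jordan structure of A has elementary divisors (x - 1), (x - 1), (x - 5)^2. Arranging the block sizes at each eigenvalue in decreasing order and taking row products gives the invariant factors.

Invariant factors (smallest first, each dividing the next): x - 1, (x - 5)^2(x - 1).

Check: the last factor (x - 5)^2(x - 1) is the minimal polynomial, and the product (x - 5)^2(x - 1)^2 is the characteristic polynomial.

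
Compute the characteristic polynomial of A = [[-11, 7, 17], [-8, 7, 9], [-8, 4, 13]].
xI - A = [[x + 11, -7, -17], [8, x - 7, -9], [8, -4, x - 13]].

Expanding det(xI - A) along the first row:
det(xI - A) = + (x + 11)·det([[x - 7, -9], [-4, x - 13]]) - (-7)·det([[8, -9], [8, x - 13]]) + (-17)·det([[8, x - 7], [8, -4]]).

Evaluating gives χ_A(x) = x^3 - 9x^2 + 27x - 27 = (x - 3)^3.

χ_A(x) = (x - 3)^3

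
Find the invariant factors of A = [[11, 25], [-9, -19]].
(x + 4)^2

The Jordan structure of A has elementary divisors (x + 4)^2. Arranging the block sizes at each eigenvalue in decreasing order and taking row products gives the invariant factors.

Invariant factors (smallest first, each dividing the next): (x + 4)^2.

Check: the last factor (x + 4)^2 is the minimal polynomial, and the product (x + 4)^2 is the characteristic polynomial.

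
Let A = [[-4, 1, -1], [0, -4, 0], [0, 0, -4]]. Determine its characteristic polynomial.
xI - A = [[x + 4, -1, 1], [0, x + 4, 0], [0, 0, x + 4]].

Expanding det(xI - A) along the first row:
det(xI - A) = + (x + 4)·det([[x + 4, 0], [0, x + 4]]) - (-1)·det([[0, 0], [0, x + 4]]) + (1)·det([[0, x + 4], [0, 0]]).

Evaluating gives χ_A(x) = x^3 + 12x^2 + 48x + 64 = (x + 4)^3.

χ_A(x) = (x + 4)^3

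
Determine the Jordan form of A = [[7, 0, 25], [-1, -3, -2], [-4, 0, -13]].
The characteristic polynomial is det(xI - A) = (x + 3)^3, so the eigenvalues are -3 (algebraic multiplicity 3).

For λ = -3: rank(A + 3I) = 2, rank((A + 3I)^2) = 1, rank((A + 3I)^3) = 0. The eigenspace has dimension 3 - 2 = 1, so there is 1 Jordan block; the rank sequence gives block sizes [3].

Assembling the blocks gives the Jordan form J above.

J = [[-3, 1, 0], [0, -3, 1], [0, 0, -3]]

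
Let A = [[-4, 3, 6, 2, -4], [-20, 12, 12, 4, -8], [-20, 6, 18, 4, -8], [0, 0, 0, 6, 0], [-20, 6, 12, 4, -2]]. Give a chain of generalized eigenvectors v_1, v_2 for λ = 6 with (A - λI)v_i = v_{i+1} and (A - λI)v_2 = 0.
We seek v_1 ∈ ker((A - 6I)^2) \ ker(A - 6I), then set v_{i+1} = (A - 6I) v_i.

One such chain is v_1 = [[-1, 1, 1, 0, 5]]^T, v_2 = [[-1, -2, -2, 0, -2]]^T. Check: (A - 6I) v_2 = [[0, 0, 0, 0, 0]]^T = 0.

v_1 = [[-1, 1, 1, 0, 5]]^T, v_2 = [[-1, -2, -2, 0, -2]]^T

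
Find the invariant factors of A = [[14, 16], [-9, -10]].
(x - 2)^2

The Jordan structure of A has elementary divisors (x - 2)^2. Arranging the block sizes at each eigenvalue in decreasing order and taking row products gives the invariant factors.

Invariant factors (smallest first, each dividing the next): (x - 2)^2.

Check: the last factor (x - 2)^2 is the minimal polynomial, and the product (x - 2)^2 is the characteristic polynomial.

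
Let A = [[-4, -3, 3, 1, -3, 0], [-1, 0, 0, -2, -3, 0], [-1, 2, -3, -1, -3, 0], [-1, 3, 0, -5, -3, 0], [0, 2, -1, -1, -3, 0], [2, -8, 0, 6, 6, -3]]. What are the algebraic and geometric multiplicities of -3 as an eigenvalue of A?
The characteristic polynomial is (x + 3)^6, so the factor x + 3 appears with exponent 6: the algebraic multiplicity is 6.

rank(A + 3I) = 3, so the eigenspace has dimension 6 - 3 = 3: the geometric multiplicity is 3.

Since 3 < 6, A is not diagonalizable.

algebraic multiplicity 6, geometric multiplicity 3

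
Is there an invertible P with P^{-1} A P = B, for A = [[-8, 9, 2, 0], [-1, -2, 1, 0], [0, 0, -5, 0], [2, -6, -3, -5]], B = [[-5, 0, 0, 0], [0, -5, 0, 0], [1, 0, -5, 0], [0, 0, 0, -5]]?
Both have characteristic polynomial (x + 5)^4, but the minimal polynomial of A is (x + 5)^3 while the minimal polynomial of B is (x + 5)^2. The minimal polynomial is a similarity invariant, so A and B are not similar.

No.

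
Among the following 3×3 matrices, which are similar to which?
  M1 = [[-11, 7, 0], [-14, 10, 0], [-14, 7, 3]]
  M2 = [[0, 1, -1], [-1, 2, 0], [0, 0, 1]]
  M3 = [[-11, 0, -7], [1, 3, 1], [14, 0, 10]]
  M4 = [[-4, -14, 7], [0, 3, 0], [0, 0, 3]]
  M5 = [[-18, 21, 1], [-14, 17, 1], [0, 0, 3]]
3 classes: {M1, M4}, {M2}, {M3, M5}

Characteristic polynomials: χ_{M1} = (x - 3)^2(x + 4), χ_{M2} = (x - 1)^3, χ_{M3} = (x - 3)^2(x + 4), χ_{M4} = (x - 3)^2(x + 4), χ_{M5} = (x - 3)^2(x + 4).

{M1, M4}: invariant factors x - 3, (x - 3)(x + 4).

{M2}: invariant factors (x - 1)^3.

{M3, M5}: invariant factors (x - 3)^2(x + 4).

Matrices are similar if and only if their invariant-factor lists agree; the partition into similarity classes is {M1, M4}, {M2}, {M3, M5}.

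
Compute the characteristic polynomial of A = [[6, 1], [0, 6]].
xI - A = [[x - 6, -1], [0, x - 6]].

Expanding det(xI - A) along the first row:
det(xI - A) = + (x - 6)·det([[x - 6]]) - (-1)·det([[0]]).

Evaluating gives χ_A(x) = x^2 - 12x + 36 = (x - 6)^2.

χ_A(x) = (x - 6)^2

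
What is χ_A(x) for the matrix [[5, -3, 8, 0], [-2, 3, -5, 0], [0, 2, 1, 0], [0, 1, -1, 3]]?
χ_A(x) = (x - 3)^4

xI - A = [[x - 5, 3, -8, 0], [2, x - 3, 5, 0], [0, -2, x - 1, 0], [0, -1, 1, x - 3]].

Expanding det(xI - A) along the first row:
det(xI - A) = + (x - 5)·det([[x - 3, 5, 0], [-2, x - 1, 0], [-1, 1, x - 3]]) - (3)·det([[2, 5, 0], [0, x - 1, 0], [0, 1, x - 3]]) + (-8)·det([[2, x - 3, 0], [0, -2, 0], [0, -1, x - 3]]) - (0)·det([[2, x - 3, 5], [0, -2, x - 1], [0, -1, 1]]).

Evaluating gives χ_A(x) = x^4 - 12x^3 + 54x^2 - 108x + 81 = (x - 3)^4.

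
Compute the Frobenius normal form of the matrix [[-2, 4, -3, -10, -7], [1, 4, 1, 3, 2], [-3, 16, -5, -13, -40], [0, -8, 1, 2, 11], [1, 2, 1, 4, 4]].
R = [[0, 12, 0, 0, 0], [1, 1, 0, 0, 0], [0, 0, 0, 0, -12], [0, 0, 1, 0, 11], [0, 0, 0, 1, 2]]

The invariant factors of A (the non-unit diagonal entries of the Smith normal form of xI - A over ℚ[x]) are (x - 4)(x + 3), (x - 4)(x - 1)(x + 3), each dividing the next. The characteristic polynomial is their product, (x - 4)^2(x - 1)(x + 3)^2.

The rational canonical form is the block-diagonal matrix of companion matrices C(f_i):
R = [[0, 12, 0, 0, 0], [1, 1, 0, 0, 0], [0, 0, 0, 0, -12], [0, 0, 1, 0, 11], [0, 0, 0, 1, 2]].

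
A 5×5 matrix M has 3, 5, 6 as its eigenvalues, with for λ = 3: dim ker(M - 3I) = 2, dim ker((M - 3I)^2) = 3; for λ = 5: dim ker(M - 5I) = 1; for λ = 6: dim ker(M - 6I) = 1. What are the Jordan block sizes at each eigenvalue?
λ = 3: successive nullity increments [2, 1] count blocks of size ≥ k; block sizes are [2, 1].
λ = 5: successive nullity increments [1] count blocks of size ≥ k; block sizes are [1].
λ = 6: successive nullity increments [1] count blocks of size ≥ k; block sizes are [1].

Jordan blocks: (3, 2), (3, 1), (5, 1), (6, 1)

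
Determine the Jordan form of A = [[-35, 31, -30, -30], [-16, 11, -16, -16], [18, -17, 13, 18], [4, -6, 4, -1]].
The characteristic polynomial is det(xI - A) = (x - 3)(x + 5)^3, so the eigenvalues are -5 (algebraic multiplicity 3), 3 (algebraic multiplicity 1).

For λ = -5: rank(A + 5I) = 2, rank((A + 5I)^2) = 1. The eigenspace has dimension 4 - 2 = 2, so there are 2 Jordan blocks; the rank sequence gives block sizes [2, 1].

For λ = 3: algebraic multiplicity 1 gives one 1×1 block.

Assembling the blocks gives the Jordan form J above.

J = [[-5, 1, 0, 0], [0, -5, 0, 0], [0, 0, -5, 0], [0, 0, 0, 3]]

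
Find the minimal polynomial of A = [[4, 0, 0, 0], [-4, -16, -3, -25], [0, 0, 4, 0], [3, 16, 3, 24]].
m_A(x) = (x - 4)^3

The characteristic polynomial factors as (x - 4)^4. The minimal polynomial is ∏(x - λ)^{k_λ} where k_λ is the size of the largest Jordan block at λ.

For λ = 4: rank(A - 4I) = 2, and the largest Jordan block has size 3 (the smallest k with rank((A - 4I)^k) = rank((A - 4I)^(k+1))).

So m_A(x) = (x - 4)^3.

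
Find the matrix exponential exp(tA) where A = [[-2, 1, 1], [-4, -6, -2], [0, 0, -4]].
e^{tA} = [[(2*t + 1)*e^{-4*t}, t*e^{-4*t}, t*e^{-4*t}], [-4*t*e^{-4*t}, (1 - 2*t)*e^{-4*t}, -2*t*e^{-4*t}], [0, 0, e^{-4*t}]]

A has Jordan form J = [[-4, 1, 0], [0, -4, 0], [0, 0, -4]] with A = PJP^{-1}, so e^{tA} = P e^{tJ} P^{-1}.

For a Jordan block J_k(λ), e^{tJ_k(λ)} = e^{λt} · (I + tN + t^2 N^2/2! + ... + t^{k-1} N^{k-1}/(k-1)!) where N is the nilpotent superdiagonal part.

Assembling the blocks and conjugating back gives the entries of e^{tA} as shown above.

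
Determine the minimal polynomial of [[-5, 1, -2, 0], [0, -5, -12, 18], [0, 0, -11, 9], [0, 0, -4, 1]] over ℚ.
m_A(x) = (x + 5)^2

The characteristic polynomial factors as (x + 5)^4. The minimal polynomial is ∏(x - λ)^{k_λ} where k_λ is the size of the largest Jordan block at λ.

For λ = -5: rank(A + 5I) = 2, and the largest Jordan block has size 2 (the smallest k with rank((A + 5I)^k) = rank((A + 5I)^(k+1))).

So m_A(x) = (x + 5)^2.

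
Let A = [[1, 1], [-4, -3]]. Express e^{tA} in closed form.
e^{tA} = [[(2*t + 1)*e^{-t}, t*e^{-t}], [-4*t*e^{-t}, (1 - 2*t)*e^{-t}]]

A has Jordan form J = [[-1, 1], [0, -1]] with A = PJP^{-1}, so e^{tA} = P e^{tJ} P^{-1}.

For a Jordan block J_k(λ), e^{tJ_k(λ)} = e^{λt} · (I + tN + t^2 N^2/2! + ... + t^{k-1} N^{k-1}/(k-1)!) where N is the nilpotent superdiagonal part.

Assembling the blocks and conjugating back gives the entries of e^{tA} as shown above.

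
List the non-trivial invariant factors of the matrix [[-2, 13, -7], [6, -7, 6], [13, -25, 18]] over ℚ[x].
(x - 5)^2(x + 1)

The Jordan structure of A has elementary divisors (x + 1), (x - 5)^2. Arranging the block sizes at each eigenvalue in decreasing order and taking row products gives the invariant factors.

Invariant factors (smallest first, each dividing the next): (x - 5)^2(x + 1).

Check: the last factor (x - 5)^2(x + 1) is the minimal polynomial, and the product (x - 5)^2(x + 1) is the characteristic polynomial.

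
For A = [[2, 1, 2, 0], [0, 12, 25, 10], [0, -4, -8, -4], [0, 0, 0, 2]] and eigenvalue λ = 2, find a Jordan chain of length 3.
v_1 = [[1, -6, 3, -1]]^T, v_2 = [[0, 5, -2, 0]]^T, v_3 = [[1, 0, 0, 0]]^T

We seek v_1 ∈ ker((A - 2I)^3) \ ker((A - 2I)^2), then set v_{i+1} = (A - 2I) v_i.

One such chain is v_1 = [[1, -6, 3, -1]]^T, v_2 = [[0, 5, -2, 0]]^T, v_3 = [[1, 0, 0, 0]]^T. Check: (A - 2I) v_3 = [[0, 0, 0, 0]]^T = 0.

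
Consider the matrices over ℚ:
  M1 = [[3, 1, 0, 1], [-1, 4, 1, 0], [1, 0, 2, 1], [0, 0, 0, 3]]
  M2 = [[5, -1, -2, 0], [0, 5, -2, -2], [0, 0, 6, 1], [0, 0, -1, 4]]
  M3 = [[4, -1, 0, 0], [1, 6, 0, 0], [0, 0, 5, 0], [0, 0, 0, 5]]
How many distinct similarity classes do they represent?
Characteristic polynomials: χ_{M1} = (x - 3)^4, χ_{M2} = (x - 5)^4, χ_{M3} = (x - 5)^4.

{M1}: invariant factors x - 3, (x - 3)^3.

{M2}: invariant factors (x - 5)^2, (x - 5)^2.

{M3}: invariant factors x - 5, x - 5, (x - 5)^2.

Matrices are similar if and only if their invariant-factor lists agree; the partition into similarity classes is {M1}, {M2}, {M3}.

3 classes: {M1}, {M2}, {M3}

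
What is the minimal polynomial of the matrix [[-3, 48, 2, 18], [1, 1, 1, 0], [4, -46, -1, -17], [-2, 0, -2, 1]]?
m_A(x) = (x - 1)^3(x + 5)

The characteristic polynomial factors as (x - 1)^3(x + 5). The minimal polynomial is ∏(x - λ)^{k_λ} where k_λ is the size of the largest Jordan block at λ.

For λ = -5: rank(A + 5I) = 3, and the largest Jordan block has size 1 (the smallest k with rank((A + 5I)^k) = rank((A + 5I)^(k+1))).
For λ = 1: rank(A - I) = 3, and the largest Jordan block has size 3 (the smallest k with rank((A - I)^k) = rank((A - I)^(k+1))).

So m_A(x) = (x - 1)^3(x + 5).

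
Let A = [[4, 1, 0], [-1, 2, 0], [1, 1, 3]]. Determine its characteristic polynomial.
χ_A(x) = (x - 3)^3

xI - A = [[x - 4, -1, 0], [1, x - 2, 0], [-1, -1, x - 3]].

Expanding det(xI - A) along the first row:
det(xI - A) = + (x - 4)·det([[x - 2, 0], [-1, x - 3]]) - (-1)·det([[1, 0], [-1, x - 3]]) + (0)·det([[1, x - 2], [-1, -1]]).

Evaluating gives χ_A(x) = x^3 - 9x^2 + 27x - 27 = (x - 3)^3.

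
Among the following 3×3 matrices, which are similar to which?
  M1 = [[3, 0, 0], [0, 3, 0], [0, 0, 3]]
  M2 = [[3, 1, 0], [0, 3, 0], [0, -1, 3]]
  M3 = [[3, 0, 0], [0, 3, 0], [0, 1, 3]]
2 classes: {M1}, {M2, M3}

Characteristic polynomials: χ_{M1} = (x - 3)^3, χ_{M2} = (x - 3)^3, χ_{M3} = (x - 3)^3.

{M1}: invariant factors x - 3, x - 3, x - 3.

{M2, M3}: invariant factors x - 3, (x - 3)^2.

Matrices are similar if and only if their invariant-factor lists agree; the partition into similarity classes is {M1}, {M2, M3}.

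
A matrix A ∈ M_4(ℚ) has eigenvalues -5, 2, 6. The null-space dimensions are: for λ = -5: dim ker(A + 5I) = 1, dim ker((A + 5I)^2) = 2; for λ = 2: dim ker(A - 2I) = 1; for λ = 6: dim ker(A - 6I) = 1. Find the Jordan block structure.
λ = -5: successive nullity increments [1, 1] count blocks of size ≥ k; block sizes are [2].
λ = 2: successive nullity increments [1] count blocks of size ≥ k; block sizes are [1].
λ = 6: successive nullity increments [1] count blocks of size ≥ k; block sizes are [1].

Jordan blocks: (-5, 2), (2, 1), (6, 1)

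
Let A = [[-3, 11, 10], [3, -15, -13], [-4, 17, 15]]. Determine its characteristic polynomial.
xI - A = [[x + 3, -11, -10], [-3, x + 15, 13], [4, -17, x - 15]].

Expanding det(xI - A) along the first row:
det(xI - A) = + (x + 3)·det([[x + 15, 13], [-17, x - 15]]) - (-11)·det([[-3, 13], [4, x - 15]]) + (-10)·det([[-3, x + 15], [4, -17]]).

Evaluating gives χ_A(x) = x^3 + 3x^2 + 3x + 1 = (x + 1)^3.

χ_A(x) = (x + 1)^3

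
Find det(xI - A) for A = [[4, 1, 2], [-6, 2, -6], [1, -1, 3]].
xI - A = [[x - 4, -1, -2], [6, x - 2, 6], [-1, 1, x - 3]].

Expanding det(xI - A) along the first row:
det(xI - A) = + (x - 4)·det([[x - 2, 6], [1, x - 3]]) - (-1)·det([[6, 6], [-1, x - 3]]) + (-2)·det([[6, x - 2], [-1, 1]]).

Evaluating gives χ_A(x) = x^3 - 9x^2 + 24x - 20 = (x - 5)(x - 2)^2.

χ_A(x) = (x - 5)(x - 2)^2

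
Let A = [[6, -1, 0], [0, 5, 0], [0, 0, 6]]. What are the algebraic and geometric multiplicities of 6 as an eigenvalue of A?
algebraic multiplicity 2, geometric multiplicity 2

The characteristic polynomial is (x - 6)^2(x - 5), so the factor x - 6 appears with exponent 2: the algebraic multiplicity is 2.

rank(A - 6I) = 1, so the eigenspace has dimension 3 - 1 = 2: the geometric multiplicity is 2.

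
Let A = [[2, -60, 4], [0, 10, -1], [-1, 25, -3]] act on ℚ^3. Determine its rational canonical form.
R = [[0, 0, -30], [1, 0, -13], [0, 1, 9]]

The invariant factors of A (the non-unit diagonal entries of the Smith normal form of xI - A over ℚ[x]) are (x - 6)(x^2 - 3x - 5), each dividing the next. The characteristic polynomial is their product, (x - 6)(x^2 - 3x - 5).

The rational canonical form is the block-diagonal matrix of companion matrices C(f_i):
R = [[0, 0, -30], [1, 0, -13], [0, 1, 9]].

Note the characteristic polynomial does not split into linear factors over ℚ, so A has no Jordan form over ℚ; the rational canonical form exists over any field.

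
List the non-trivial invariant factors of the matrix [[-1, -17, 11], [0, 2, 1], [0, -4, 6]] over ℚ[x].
The Jordan structure of A has elementary divisors (x + 1), (x - 4)^2. Arranging the block sizes at each eigenvalue in decreasing order and taking row products gives the invariant factors.

Invariant factors (smallest first, each dividing the next): (x - 4)^2(x + 1).

Check: the last factor (x - 4)^2(x + 1) is the minimal polynomial, and the product (x - 4)^2(x + 1) is the characteristic polynomial.

(x - 4)^2(x + 1)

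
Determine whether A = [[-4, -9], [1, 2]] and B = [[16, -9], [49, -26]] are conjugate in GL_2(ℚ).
No.

trace(A) = -2 but trace(B) = -10. The trace is a similarity invariant, so A and B are not similar.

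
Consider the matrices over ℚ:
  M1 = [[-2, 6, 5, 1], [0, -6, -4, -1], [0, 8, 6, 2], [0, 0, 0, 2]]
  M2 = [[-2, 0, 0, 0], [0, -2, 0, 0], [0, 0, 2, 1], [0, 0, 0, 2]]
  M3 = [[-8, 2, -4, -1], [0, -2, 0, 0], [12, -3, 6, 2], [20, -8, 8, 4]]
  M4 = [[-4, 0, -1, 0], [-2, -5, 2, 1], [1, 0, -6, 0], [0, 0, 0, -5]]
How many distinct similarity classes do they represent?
Characteristic polynomials: χ_{M1} = (x - 2)^2(x + 2)^2, χ_{M2} = (x - 2)^2(x + 2)^2, χ_{M3} = (x - 2)^2(x + 2)^2, χ_{M4} = (x + 5)^4.

{M1, M3}: invariant factors (x - 2)^2(x + 2)^2.

{M2}: invariant factors x + 2, (x - 2)^2(x + 2).

{M4}: invariant factors (x + 5)^2, (x + 5)^2.

Matrices are similar if and only if their invariant-factor lists agree; the partition into similarity classes is {M1, M3}, {M2}, {M4}.

3 classes: {M1, M3}, {M2}, {M4}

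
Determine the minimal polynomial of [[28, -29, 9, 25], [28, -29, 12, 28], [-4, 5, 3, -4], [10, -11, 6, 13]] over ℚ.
The characteristic polynomial factors as (x - 6)(x - 3)^3. The minimal polynomial is ∏(x - λ)^{k_λ} where k_λ is the size of the largest Jordan block at λ.

For λ = 3: rank(A - 3I) = 2, and the largest Jordan block has size 2 (the smallest k with rank((A - 3I)^k) = rank((A - 3I)^(k+1))).
For λ = 6: rank(A - 6I) = 3, and the largest Jordan block has size 1 (the smallest k with rank((A - 6I)^k) = rank((A - 6I)^(k+1))).

So m_A(x) = (x - 6)(x - 3)^2.

m_A(x) = (x - 6)(x - 3)^2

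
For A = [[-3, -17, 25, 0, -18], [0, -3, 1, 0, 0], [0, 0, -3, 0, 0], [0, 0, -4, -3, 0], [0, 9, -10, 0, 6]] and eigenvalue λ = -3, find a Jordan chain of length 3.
v_1 = [[0, 1, 1, 2, 0]]^T, v_2 = [[8, 1, 0, -4, -1]]^T, v_3 = [[1, 0, 0, 0, 0]]^T

We seek v_1 ∈ ker((A + 3I)^3) \ ker((A + 3I)^2), then set v_{i+1} = (A + 3I) v_i.

One such chain is v_1 = [[0, 1, 1, 2, 0]]^T, v_2 = [[8, 1, 0, -4, -1]]^T, v_3 = [[1, 0, 0, 0, 0]]^T. Check: (A + 3I) v_3 = [[0, 0, 0, 0, 0]]^T = 0.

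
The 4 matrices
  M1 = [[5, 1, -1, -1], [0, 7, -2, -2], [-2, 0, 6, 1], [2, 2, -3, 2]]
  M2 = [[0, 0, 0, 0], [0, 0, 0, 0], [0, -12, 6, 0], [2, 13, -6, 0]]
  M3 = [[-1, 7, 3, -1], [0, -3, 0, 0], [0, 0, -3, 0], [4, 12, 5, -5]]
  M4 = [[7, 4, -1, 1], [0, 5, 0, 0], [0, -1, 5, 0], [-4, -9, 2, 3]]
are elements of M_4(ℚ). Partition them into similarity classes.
Characteristic polynomials: χ_{M1} = (x - 5)^4, χ_{M2} = x^3(x - 6), χ_{M3} = (x + 3)^4, χ_{M4} = (x - 5)^4.

{M1, M4}: invariant factors (x - 5)^2, (x - 5)^2.

{M2}: invariant factors x, x^2(x - 6).

{M3}: invariant factors x + 3, (x + 3)^3.

Matrices are similar if and only if their invariant-factor lists agree; the partition into similarity classes is {M1, M4}, {M2}, {M3}.

3 classes: {M1, M4}, {M2}, {M3}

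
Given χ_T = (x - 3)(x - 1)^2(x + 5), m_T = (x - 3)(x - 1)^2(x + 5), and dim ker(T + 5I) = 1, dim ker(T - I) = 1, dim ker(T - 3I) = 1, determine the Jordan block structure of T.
λ = -5: algebraic multiplicity 1 (exponent in χ_T), largest block size 1 (exponent in m_T), 1 block (geometric multiplicity). This forces block sizes [1].
λ = 1: algebraic multiplicity 2 (exponent in χ_T), largest block size 2 (exponent in m_T), 1 block (geometric multiplicity). This forces block sizes [2].
λ = 3: algebraic multiplicity 1 (exponent in χ_T), largest block size 1 (exponent in m_T), 1 block (geometric multiplicity). This forces block sizes [1].

Jordan blocks: (-5, 1), (1, 2), (3, 1)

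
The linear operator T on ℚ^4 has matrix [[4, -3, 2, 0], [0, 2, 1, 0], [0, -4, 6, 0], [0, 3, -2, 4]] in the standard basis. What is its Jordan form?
J = [[4, 1, 0, 0], [0, 4, 1, 0], [0, 0, 4, 0], [0, 0, 0, 4]]

The characteristic polynomial is det(xI - A) = (x - 4)^4, so the eigenvalues are 4 (algebraic multiplicity 4).

For λ = 4: rank(A - 4I) = 2, rank((A - 4I)^2) = 1, rank((A - 4I)^3) = 0. The eigenspace has dimension 4 - 2 = 2, so there are 2 Jordan blocks; the rank sequence gives block sizes [3, 1].

Assembling the blocks gives the Jordan form J above.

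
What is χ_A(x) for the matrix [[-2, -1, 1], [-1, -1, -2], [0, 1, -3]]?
χ_A(x) = (x + 2)^3

xI - A = [[x + 2, 1, -1], [1, x + 1, 2], [0, -1, x + 3]].

Expanding det(xI - A) along the first row:
det(xI - A) = + (x + 2)·det([[x + 1, 2], [-1, x + 3]]) - (1)·det([[1, 2], [0, x + 3]]) + (-1)·det([[1, x + 1], [0, -1]]).

Evaluating gives χ_A(x) = x^3 + 6x^2 + 12x + 8 = (x + 2)^3.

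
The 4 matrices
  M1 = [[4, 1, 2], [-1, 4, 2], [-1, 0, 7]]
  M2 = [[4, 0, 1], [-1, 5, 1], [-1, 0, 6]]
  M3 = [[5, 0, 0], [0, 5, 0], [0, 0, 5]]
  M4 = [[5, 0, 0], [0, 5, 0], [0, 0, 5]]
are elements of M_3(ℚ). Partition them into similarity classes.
Characteristic polynomials: χ_{M1} = (x - 5)^3, χ_{M2} = (x - 5)^3, χ_{M3} = (x - 5)^3, χ_{M4} = (x - 5)^3.

{M1}: invariant factors (x - 5)^3.

{M2}: invariant factors x - 5, (x - 5)^2.

{M3, M4}: invariant factors x - 5, x - 5, x - 5.

Matrices are similar if and only if their invariant-factor lists agree; the partition into similarity classes is {M1}, {M2}, {M3, M4}.

3 classes: {M1}, {M2}, {M3, M4}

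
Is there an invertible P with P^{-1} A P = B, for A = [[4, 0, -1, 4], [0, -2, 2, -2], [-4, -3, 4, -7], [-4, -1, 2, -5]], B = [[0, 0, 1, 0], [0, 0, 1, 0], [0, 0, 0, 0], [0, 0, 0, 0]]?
No.

trace(A) = 1 but trace(B) = 0. The trace is a similarity invariant, so A and B are not similar.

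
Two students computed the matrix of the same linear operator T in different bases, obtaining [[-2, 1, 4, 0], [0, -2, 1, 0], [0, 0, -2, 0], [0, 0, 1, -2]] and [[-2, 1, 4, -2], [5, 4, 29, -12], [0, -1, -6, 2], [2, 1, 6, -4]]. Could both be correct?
Two matrices over a field are similar if and only if they have the same invariant factors.

Both A and B have characteristic polynomial (x + 2)^4 and minimal polynomial (x + 2)^3. Computing further, both have invariant factors x + 2, (x + 2)^3. Hence A and B are similar.

Yes.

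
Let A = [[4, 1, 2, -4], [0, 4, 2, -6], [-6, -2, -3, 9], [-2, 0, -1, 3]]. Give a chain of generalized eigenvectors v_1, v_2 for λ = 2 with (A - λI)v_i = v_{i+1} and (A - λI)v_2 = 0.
We seek v_1 ∈ ker((A - 2I)^2) \ ker(A - 2I), then set v_{i+1} = (A - 2I) v_i.

One such chain is v_1 = [[0, 1, 0, 0]]^T, v_2 = [[1, 2, -2, 0]]^T. Check: (A - 2I) v_2 = [[0, 0, 0, 0]]^T = 0.

v_1 = [[0, 1, 0, 0]]^T, v_2 = [[1, 2, -2, 0]]^T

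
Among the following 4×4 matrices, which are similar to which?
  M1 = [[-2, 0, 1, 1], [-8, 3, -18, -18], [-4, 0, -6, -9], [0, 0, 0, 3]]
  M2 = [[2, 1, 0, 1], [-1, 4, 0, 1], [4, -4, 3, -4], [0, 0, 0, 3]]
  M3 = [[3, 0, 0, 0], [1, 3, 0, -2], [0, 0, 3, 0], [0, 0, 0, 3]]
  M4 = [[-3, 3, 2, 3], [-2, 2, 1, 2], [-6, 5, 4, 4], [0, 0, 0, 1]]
Characteristic polynomials: χ_{M1} = (x - 3)^2(x + 4)^2, χ_{M2} = (x - 3)^4, χ_{M3} = (x - 3)^4, χ_{M4} = (x - 1)^4.

{M1}: invariant factors x - 3, (x - 3)(x + 4)^2.

{M2, M3}: invariant factors x - 3, x - 3, (x - 3)^2.

{M4}: invariant factors x - 1, (x - 1)^3.

Matrices are similar if and only if their invariant-factor lists agree; the partition into similarity classes is {M1}, {M2, M3}, {M4}.

3 classes: {M1}, {M2, M3}, {M4}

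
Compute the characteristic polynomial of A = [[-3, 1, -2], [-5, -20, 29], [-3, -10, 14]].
xI - A = [[x + 3, -1, 2], [5, x + 20, -29], [3, 10, x - 14]].

Expanding det(xI - A) along the first row:
det(xI - A) = + (x + 3)·det([[x + 20, -29], [10, x - 14]]) - (-1)·det([[5, -29], [3, x - 14]]) + (2)·det([[5, x + 20], [3, 10]]).

Evaluating gives χ_A(x) = x^3 + 9x^2 + 27x + 27 = (x + 3)^3.

χ_A(x) = (x + 3)^3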